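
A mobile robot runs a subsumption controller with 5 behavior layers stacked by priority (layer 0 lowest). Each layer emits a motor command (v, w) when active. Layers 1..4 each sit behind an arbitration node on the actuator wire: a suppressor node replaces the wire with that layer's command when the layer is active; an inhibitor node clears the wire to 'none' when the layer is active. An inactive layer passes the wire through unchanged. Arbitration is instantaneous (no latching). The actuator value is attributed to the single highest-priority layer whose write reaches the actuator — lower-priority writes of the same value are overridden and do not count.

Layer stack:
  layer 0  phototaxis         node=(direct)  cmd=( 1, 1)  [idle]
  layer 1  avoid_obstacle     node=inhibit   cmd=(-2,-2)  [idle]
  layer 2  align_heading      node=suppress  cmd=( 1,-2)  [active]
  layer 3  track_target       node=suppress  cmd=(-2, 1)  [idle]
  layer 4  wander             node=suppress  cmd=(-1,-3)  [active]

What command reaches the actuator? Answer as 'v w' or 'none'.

-1 -3

L0 phototaxis: idle → wire = none
L1 avoid_obstacle: idle → wire stays none
L2 align_heading: active, suppressor → wire = (1, -2)
L3 track_target: idle → wire stays (1, -2)
L4 wander: active, suppressor → wire = (-1, -3)
actuator = (-1, -3)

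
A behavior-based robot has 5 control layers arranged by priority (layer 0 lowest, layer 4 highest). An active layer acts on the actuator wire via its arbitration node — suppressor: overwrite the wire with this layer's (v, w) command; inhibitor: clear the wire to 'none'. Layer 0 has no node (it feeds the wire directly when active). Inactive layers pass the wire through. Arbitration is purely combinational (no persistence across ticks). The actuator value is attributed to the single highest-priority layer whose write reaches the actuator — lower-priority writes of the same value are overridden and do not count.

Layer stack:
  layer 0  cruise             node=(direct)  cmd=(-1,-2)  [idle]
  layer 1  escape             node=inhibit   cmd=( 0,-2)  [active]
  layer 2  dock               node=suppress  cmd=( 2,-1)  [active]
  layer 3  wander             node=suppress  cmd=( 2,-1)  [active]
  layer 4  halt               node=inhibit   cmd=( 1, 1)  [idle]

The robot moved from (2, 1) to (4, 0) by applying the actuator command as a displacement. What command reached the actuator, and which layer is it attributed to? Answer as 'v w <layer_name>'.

2 -1 wander

displacement = (4, 0) − (2, 1) = (2, -1)
[0] cruise off; wire := none
[1] escape on (inhibit); wire := none
[2] dock on (suppress); wire := (2, -1)
[3] wander on (suppress); wire := (2, -1)
[4] halt off; pass (2, -1)
output (2, -1) — from layer 3 (wander)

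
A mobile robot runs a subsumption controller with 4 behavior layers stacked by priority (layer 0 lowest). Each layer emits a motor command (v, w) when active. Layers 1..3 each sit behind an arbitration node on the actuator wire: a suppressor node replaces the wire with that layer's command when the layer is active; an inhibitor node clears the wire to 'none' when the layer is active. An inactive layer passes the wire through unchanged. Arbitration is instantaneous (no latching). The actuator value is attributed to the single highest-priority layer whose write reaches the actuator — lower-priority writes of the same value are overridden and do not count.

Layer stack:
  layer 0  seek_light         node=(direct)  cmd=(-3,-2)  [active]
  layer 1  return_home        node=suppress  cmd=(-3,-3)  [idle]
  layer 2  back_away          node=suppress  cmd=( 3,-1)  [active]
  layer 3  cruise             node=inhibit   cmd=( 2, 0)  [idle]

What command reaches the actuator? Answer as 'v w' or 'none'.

[0] seek_light on; wire := (-3, -2)
[1] return_home off; pass (-3, -2)
[2] back_away on (suppress); wire := (3, -1)
[3] cruise off; pass (3, -1)
output (3, -1)

3 -1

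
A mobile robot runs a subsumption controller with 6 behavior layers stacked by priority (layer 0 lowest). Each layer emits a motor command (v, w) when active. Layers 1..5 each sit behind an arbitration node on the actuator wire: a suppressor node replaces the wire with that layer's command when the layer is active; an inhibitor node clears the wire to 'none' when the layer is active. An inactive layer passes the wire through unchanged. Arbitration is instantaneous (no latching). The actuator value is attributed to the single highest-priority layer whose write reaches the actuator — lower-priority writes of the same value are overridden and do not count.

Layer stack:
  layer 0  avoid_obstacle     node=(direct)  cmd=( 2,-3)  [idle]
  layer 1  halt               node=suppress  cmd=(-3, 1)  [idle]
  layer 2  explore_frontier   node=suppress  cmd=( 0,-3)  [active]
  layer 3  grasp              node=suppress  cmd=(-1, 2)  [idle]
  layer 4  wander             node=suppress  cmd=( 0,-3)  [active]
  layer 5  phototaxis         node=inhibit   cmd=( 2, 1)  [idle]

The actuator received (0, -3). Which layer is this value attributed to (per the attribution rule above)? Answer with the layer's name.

[0] avoid_obstacle off; wire := none
[1] halt off; pass none
[2] explore_frontier on (suppress); wire := (0, -3)
[3] grasp off; pass (0, -3)
[4] wander on (suppress); wire := (0, -3)
[5] phototaxis off; pass (0, -3)
output (0, -3)
last writer: layer 4 = wander

wander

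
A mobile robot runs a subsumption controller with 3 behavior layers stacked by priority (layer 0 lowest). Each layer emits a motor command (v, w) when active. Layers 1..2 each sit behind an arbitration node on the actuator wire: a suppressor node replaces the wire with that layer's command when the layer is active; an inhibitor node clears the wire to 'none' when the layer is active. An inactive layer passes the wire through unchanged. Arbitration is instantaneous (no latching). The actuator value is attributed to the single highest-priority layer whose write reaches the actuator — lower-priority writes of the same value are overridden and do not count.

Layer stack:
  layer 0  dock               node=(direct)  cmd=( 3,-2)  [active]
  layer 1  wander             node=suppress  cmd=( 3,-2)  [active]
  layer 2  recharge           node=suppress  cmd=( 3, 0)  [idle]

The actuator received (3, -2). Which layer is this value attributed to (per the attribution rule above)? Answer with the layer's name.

L0 dock: active, feeds wire = (3, -2)
L1 wander: active, suppressor → wire = (3, -2)
L2 recharge: idle → wire stays (3, -2)
actuator = (3, -2)
last writer: layer 1 = wander

wander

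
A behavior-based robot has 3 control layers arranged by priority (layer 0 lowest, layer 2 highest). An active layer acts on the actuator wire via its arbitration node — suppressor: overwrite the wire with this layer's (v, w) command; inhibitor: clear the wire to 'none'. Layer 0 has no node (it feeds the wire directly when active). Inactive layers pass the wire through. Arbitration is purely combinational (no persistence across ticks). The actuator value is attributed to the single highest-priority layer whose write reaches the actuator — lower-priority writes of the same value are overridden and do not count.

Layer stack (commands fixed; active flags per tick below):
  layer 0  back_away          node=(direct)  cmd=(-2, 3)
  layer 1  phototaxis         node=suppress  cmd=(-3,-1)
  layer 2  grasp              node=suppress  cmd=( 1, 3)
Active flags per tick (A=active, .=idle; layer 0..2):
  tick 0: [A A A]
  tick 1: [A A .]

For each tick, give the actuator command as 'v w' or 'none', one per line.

1 3
-3 -1

tick 0:
  [0] back_away on; wire := (-2, 3)
  [1] phototaxis on (suppress); wire := (-3, -1)
  [2] grasp on (suppress); wire := (1, 3)
  output (1, 3)
tick 1:
  [0] back_away on; wire := (-2, 3)
  [1] phototaxis on (suppress); wire := (-3, -1)
  [2] grasp off; pass (-3, -1)
  output (-3, -1)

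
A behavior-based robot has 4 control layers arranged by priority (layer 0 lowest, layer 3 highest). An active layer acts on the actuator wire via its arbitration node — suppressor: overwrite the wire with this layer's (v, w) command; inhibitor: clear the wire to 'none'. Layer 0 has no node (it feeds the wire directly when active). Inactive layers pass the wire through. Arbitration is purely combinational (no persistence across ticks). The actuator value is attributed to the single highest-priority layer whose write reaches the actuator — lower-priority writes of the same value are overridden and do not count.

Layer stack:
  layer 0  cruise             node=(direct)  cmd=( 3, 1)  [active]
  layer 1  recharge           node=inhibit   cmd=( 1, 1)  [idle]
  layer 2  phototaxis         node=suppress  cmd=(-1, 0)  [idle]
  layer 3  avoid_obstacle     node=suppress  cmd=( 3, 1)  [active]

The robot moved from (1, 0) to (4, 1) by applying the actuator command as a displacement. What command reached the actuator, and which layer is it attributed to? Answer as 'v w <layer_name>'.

3 1 avoid_obstacle

displacement = (4, 1) − (1, 0) = (3, 1)
[0] cruise on; wire := (3, 1)
[1] recharge off; pass (3, 1)
[2] phototaxis off; pass (3, 1)
[3] avoid_obstacle on (suppress); wire := (3, 1)
output (3, 1) — from layer 3 (avoid_obstacle)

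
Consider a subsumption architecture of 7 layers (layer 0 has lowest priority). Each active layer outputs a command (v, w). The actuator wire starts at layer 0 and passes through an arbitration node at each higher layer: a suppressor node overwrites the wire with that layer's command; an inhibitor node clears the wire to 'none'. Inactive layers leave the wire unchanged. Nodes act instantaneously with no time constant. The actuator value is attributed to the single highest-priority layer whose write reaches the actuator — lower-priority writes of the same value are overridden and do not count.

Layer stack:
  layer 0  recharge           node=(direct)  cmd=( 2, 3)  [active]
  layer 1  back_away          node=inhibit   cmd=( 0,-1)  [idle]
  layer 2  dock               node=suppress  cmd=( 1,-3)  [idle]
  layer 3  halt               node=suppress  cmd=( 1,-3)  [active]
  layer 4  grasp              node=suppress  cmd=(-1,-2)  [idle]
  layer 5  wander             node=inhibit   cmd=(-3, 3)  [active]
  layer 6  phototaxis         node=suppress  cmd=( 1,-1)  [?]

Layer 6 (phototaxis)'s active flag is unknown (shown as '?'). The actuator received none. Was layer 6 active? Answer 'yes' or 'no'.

If layer 6 is active=yes:
  actuator would be (1, -1)
If layer 6 is active=no:
  actuator would be none
Observed none, so layer 6 was idle.

no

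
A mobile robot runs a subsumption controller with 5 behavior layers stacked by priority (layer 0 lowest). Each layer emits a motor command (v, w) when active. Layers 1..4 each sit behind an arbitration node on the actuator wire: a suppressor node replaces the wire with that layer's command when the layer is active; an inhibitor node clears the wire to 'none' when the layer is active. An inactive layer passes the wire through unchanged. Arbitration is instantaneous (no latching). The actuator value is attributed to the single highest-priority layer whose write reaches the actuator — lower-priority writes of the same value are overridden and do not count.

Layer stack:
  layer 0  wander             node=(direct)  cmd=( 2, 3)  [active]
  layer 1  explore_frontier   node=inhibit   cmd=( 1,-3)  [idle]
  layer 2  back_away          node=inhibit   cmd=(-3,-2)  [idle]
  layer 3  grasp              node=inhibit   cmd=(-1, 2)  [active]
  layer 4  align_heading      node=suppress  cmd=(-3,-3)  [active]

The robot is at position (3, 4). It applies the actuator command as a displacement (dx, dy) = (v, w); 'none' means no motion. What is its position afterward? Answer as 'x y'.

0 1

layer 0 (wander) active — direct: (2, 3)
layer 1 (explore_frontier) idle — unchanged: (2, 3)
layer 2 (back_away) idle — unchanged: (2, 3)
layer 3 (grasp) active — inhibits: none
layer 4 (align_heading) active — suppresses: (-3, -3)
→ actuator (-3, -3)
position: (3, 4) + (-3, -3) = (0, 1)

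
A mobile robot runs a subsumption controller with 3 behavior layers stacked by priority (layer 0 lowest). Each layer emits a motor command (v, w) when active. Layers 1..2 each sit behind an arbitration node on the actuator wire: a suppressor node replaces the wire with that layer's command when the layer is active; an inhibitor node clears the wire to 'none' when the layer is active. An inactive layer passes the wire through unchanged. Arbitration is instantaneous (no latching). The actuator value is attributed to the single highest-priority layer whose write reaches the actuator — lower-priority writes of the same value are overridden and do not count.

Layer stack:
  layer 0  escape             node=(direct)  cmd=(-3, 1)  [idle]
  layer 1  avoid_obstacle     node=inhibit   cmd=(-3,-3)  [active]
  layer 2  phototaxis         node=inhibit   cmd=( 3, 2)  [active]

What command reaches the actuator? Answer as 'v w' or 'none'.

none

layer 0 (escape) idle — none
layer 1 (avoid_obstacle) active — inhibits: none
layer 2 (phototaxis) active — inhibits: none
→ actuator none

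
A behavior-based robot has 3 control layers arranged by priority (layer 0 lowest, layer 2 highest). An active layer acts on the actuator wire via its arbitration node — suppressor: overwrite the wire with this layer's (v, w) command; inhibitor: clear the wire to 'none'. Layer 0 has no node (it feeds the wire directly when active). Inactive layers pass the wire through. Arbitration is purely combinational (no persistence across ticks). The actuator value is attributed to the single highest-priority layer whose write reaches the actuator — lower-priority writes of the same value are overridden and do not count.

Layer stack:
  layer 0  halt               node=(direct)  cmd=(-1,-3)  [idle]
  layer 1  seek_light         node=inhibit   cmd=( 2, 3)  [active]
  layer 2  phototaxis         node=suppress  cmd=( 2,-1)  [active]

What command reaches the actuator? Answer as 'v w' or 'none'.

layer 0 (halt) idle — none
layer 1 (seek_light) active — inhibits: none
layer 2 (phototaxis) active — suppresses: (2, -1)
→ actuator (2, -1)

2 -1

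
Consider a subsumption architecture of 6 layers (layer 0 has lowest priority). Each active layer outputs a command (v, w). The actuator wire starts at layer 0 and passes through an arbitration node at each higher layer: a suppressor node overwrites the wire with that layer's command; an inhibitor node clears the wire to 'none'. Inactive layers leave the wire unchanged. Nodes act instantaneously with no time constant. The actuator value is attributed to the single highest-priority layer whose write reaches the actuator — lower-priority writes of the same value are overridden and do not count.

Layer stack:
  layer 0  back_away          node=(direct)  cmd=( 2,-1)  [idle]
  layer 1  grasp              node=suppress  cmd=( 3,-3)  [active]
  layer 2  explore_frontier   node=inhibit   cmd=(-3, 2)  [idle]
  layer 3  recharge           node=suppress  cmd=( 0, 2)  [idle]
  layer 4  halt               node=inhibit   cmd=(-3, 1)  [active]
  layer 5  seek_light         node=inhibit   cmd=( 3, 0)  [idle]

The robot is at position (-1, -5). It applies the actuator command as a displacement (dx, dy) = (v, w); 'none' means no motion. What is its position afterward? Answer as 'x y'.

[0] back_away off; wire := none
[1] grasp on (suppress); wire := (3, -3)
[2] explore_frontier off; pass (3, -3)
[3] recharge off; pass (3, -3)
[4] halt on (inhibit); wire := none
[5] seek_light off; pass none
output none
position: (-1, -5) + none = (-1, -5)

-1 -5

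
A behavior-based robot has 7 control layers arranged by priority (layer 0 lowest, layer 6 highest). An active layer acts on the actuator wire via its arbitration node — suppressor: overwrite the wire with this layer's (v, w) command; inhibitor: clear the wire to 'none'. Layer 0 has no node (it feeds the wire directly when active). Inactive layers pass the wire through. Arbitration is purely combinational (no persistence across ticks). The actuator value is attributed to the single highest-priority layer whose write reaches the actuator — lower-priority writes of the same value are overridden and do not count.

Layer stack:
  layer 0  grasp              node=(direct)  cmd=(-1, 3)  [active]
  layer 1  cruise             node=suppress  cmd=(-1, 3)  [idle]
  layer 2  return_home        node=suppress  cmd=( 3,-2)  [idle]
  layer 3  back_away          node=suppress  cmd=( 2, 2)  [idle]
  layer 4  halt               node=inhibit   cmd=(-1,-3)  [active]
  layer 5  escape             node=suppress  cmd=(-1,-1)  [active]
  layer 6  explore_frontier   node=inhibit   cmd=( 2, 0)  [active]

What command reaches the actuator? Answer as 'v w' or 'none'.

none

[0] grasp on; wire := (-1, 3)
[1] cruise off; pass (-1, 3)
[2] return_home off; pass (-1, 3)
[3] back_away off; pass (-1, 3)
[4] halt on (inhibit); wire := none
[5] escape on (suppress); wire := (-1, -1)
[6] explore_frontier on (inhibit); wire := none
output none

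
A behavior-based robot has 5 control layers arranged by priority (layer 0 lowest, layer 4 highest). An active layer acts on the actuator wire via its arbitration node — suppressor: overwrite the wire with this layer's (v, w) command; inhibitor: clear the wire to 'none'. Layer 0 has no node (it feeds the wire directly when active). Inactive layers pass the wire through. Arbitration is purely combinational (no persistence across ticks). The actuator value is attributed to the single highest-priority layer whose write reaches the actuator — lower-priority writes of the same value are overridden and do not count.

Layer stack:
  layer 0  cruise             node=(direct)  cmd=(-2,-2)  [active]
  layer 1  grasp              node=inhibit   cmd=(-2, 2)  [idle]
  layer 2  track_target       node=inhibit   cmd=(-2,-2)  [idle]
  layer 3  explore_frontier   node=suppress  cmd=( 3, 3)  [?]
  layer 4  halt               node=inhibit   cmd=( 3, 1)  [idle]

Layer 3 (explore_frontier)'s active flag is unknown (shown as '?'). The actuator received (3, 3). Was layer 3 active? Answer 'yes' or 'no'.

If layer 3 is active=yes:
  actuator would be (3, 3)
If layer 3 is active=no:
  actuator would be (-2, -2)
Observed (3, 3), so layer 3 was active.

yes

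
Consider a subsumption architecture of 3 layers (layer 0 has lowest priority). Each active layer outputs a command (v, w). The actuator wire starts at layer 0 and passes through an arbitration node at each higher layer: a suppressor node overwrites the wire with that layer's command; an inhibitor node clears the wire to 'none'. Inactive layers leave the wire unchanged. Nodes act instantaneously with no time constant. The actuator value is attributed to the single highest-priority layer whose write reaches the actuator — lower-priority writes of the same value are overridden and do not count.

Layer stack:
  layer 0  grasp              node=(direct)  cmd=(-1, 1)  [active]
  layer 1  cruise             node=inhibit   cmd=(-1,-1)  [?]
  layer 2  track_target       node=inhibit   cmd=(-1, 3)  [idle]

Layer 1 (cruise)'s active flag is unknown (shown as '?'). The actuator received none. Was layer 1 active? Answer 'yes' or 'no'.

yes

If layer 1 is active=yes:
  actuator would be none
If layer 1 is active=no:
  actuator would be (-1, 1)
Observed none, so layer 1 was active.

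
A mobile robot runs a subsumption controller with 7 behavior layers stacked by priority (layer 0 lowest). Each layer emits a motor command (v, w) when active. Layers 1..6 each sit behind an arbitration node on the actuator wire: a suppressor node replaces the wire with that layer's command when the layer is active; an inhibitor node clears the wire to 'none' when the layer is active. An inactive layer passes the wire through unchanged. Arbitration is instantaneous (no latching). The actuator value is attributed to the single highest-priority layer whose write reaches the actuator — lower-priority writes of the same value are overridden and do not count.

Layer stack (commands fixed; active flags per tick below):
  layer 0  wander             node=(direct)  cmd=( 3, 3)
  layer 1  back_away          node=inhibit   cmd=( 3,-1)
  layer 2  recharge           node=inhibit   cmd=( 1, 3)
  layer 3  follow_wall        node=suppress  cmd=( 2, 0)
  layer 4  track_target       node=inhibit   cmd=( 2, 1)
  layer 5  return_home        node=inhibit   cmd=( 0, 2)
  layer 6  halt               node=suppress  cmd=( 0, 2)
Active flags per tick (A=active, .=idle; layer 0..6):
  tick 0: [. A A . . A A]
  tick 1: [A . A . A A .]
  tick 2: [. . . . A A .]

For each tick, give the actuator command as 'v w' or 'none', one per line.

0 2
none
none

tick 0:
  layer 0 (wander) idle — none
  layer 1 (back_away) active — inhibits: none
  layer 2 (recharge) active — inhibits: none
  layer 3 (follow_wall) idle — unchanged: none
  layer 4 (track_target) idle — unchanged: none
  layer 5 (return_home) active — inhibits: none
  layer 6 (halt) active — suppresses: (0, 2)
  → actuator (0, 2)
tick 1:
  layer 0 (wander) active — direct: (3, 3)
  layer 1 (back_away) idle — unchanged: (3, 3)
  layer 2 (recharge) active — inhibits: none
  layer 3 (follow_wall) idle — unchanged: none
  layer 4 (track_target) active — inhibits: none
  layer 5 (return_home) active — inhibits: none
  layer 6 (halt) idle — unchanged: none
  → actuator none
tick 2:
  layer 0 (wander) idle — none
  layer 1 (back_away) idle — unchanged: none
  layer 2 (recharge) idle — unchanged: none
  layer 3 (follow_wall) idle — unchanged: none
  layer 4 (track_target) active — inhibits: none
  layer 5 (return_home) active — inhibits: none
  layer 6 (halt) idle — unchanged: none
  → actuator none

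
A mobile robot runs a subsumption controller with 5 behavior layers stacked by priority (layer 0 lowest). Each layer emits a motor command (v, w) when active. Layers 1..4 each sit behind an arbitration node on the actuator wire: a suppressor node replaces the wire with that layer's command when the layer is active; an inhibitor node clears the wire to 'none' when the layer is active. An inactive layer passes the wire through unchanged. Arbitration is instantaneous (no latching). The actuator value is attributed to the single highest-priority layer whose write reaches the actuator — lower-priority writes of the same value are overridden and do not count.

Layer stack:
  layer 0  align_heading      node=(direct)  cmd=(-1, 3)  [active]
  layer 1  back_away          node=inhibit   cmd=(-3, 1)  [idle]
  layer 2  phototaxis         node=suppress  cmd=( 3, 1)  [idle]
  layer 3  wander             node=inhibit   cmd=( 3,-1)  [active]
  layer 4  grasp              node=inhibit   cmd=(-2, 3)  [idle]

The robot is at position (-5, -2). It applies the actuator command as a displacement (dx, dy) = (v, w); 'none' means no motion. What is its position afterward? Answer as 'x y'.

L0 align_heading: active, feeds wire = (-1, 3)
L1 back_away: idle → wire stays (-1, 3)
L2 phototaxis: idle → wire stays (-1, 3)
L3 wander: active, inhibitor → wire = none
L4 grasp: idle → wire stays none
actuator = none
position: (-5, -2) + none = (-5, -2)

-5 -2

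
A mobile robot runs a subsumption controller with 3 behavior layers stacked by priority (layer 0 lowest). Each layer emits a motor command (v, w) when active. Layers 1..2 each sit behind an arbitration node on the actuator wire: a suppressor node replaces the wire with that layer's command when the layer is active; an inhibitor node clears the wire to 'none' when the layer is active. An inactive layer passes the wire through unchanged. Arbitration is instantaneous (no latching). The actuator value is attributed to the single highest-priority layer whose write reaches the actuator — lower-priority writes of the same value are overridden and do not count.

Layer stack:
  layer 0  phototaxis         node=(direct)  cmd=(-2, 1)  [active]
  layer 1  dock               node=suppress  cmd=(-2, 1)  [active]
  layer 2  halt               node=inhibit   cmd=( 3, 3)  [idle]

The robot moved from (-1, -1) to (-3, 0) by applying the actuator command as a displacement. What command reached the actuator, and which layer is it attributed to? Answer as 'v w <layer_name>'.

-2 1 dock

displacement = (-3, 0) − (-1, -1) = (-2, 1)
[0] phototaxis on; wire := (-2, 1)
[1] dock on (suppress); wire := (-2, 1)
[2] halt off; pass (-2, 1)
output (-2, 1) — from layer 1 (dock)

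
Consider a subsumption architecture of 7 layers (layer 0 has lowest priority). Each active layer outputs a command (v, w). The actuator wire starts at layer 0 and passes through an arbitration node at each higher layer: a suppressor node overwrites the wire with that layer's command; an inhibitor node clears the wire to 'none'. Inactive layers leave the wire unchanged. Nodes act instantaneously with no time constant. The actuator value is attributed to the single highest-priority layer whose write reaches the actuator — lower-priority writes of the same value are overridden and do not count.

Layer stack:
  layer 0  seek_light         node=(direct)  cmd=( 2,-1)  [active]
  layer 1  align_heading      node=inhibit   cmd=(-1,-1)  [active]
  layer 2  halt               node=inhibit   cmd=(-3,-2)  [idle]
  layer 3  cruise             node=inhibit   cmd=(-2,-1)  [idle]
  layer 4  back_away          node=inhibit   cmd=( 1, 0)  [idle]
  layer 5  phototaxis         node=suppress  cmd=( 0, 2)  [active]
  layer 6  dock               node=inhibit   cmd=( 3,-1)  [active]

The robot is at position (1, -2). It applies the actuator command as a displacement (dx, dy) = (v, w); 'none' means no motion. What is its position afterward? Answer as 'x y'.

layer 0 (seek_light) active — direct: (2, -1)
layer 1 (align_heading) active — inhibits: none
layer 2 (halt) idle — unchanged: none
layer 3 (cruise) idle — unchanged: none
layer 4 (back_away) idle — unchanged: none
layer 5 (phototaxis) active — suppresses: (0, 2)
layer 6 (dock) active — inhibits: none
→ actuator none
position: (1, -2) + none = (1, -2)

1 -2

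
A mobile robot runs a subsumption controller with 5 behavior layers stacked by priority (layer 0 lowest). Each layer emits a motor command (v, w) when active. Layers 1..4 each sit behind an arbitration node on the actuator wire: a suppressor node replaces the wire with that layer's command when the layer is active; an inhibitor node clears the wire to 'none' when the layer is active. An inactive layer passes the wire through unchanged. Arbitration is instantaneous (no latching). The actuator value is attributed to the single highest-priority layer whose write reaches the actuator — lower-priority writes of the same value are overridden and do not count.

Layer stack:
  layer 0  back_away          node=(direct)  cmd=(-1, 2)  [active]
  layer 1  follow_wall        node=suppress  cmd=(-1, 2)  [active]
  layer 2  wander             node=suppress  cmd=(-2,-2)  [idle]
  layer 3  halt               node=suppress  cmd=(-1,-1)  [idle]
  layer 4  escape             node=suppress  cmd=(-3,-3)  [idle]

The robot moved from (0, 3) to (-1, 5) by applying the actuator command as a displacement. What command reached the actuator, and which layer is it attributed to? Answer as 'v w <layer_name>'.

-1 2 follow_wall

displacement = (-1, 5) − (0, 3) = (-1, 2)
[0] back_away on; wire := (-1, 2)
[1] follow_wall on (suppress); wire := (-1, 2)
[2] wander off; pass (-1, 2)
[3] halt off; pass (-1, 2)
[4] escape off; pass (-1, 2)
output (-1, 2) — from layer 1 (follow_wall)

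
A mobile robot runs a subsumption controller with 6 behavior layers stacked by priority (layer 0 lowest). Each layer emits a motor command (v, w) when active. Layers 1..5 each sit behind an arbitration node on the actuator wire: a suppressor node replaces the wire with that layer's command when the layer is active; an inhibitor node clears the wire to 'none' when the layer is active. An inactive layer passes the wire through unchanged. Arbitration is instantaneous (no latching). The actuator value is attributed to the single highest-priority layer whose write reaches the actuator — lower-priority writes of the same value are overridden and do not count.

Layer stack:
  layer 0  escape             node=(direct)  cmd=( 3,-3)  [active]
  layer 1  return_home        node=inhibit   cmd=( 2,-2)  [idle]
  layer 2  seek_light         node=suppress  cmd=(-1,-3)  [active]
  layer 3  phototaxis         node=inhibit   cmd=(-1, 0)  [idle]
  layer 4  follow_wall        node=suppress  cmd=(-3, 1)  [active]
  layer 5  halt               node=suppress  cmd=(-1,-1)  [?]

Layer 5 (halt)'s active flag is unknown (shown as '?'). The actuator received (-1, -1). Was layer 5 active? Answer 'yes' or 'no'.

yes

If layer 5 is active=yes:
  actuator would be (-1, -1)
If layer 5 is active=no:
  actuator would be (-3, 1)
Observed (-1, -1), so layer 5 was active.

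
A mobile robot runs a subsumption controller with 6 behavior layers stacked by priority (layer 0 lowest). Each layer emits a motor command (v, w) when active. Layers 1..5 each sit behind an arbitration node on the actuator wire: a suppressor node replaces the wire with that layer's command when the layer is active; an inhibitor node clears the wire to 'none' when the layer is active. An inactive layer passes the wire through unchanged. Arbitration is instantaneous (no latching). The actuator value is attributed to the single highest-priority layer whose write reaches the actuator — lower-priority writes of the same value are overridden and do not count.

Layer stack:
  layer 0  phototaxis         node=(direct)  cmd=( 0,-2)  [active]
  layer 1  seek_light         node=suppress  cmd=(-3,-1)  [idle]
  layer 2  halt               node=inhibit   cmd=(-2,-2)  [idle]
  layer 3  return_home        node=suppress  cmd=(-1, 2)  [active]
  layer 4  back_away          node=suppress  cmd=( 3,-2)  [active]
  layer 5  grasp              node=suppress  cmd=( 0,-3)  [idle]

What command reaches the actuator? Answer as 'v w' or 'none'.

L0 phototaxis: active, feeds wire = (0, -2)
L1 seek_light: idle → wire stays (0, -2)
L2 halt: idle → wire stays (0, -2)
L3 return_home: active, suppressor → wire = (-1, 2)
L4 back_away: active, suppressor → wire = (3, -2)
L5 grasp: idle → wire stays (3, -2)
actuator = (3, -2)

3 -2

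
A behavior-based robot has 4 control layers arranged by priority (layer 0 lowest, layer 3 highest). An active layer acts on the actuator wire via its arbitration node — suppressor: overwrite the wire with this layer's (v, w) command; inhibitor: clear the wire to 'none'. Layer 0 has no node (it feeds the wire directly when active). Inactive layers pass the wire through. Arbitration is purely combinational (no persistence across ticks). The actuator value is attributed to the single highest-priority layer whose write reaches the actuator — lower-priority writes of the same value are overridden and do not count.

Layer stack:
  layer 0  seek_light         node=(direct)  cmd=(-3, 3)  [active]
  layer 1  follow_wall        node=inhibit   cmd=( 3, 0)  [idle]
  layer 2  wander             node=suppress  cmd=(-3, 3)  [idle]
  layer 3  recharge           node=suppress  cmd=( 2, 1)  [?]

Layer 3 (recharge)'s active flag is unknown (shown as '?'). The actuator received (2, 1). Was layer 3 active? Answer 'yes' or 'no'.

yes

If layer 3 is active=yes:
  actuator would be (2, 1)
If layer 3 is active=no:
  actuator would be (-3, 3)
Observed (2, 1), so layer 3 was active.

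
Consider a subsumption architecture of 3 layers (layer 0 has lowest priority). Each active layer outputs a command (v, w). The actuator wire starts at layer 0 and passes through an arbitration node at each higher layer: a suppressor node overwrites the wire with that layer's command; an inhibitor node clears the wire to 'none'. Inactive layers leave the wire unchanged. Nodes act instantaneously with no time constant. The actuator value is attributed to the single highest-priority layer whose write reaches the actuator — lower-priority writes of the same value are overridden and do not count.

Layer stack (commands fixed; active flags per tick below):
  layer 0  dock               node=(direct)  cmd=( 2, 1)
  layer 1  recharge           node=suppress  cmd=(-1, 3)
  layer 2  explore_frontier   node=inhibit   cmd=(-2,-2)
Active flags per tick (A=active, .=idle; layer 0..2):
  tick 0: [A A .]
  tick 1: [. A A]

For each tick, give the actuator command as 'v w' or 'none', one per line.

-1 3
none

tick 0:
  L0 dock: active, feeds wire = (2, 1)
  L1 recharge: active, suppressor → wire = (-1, 3)
  L2 explore_frontier: idle → wire stays (-1, 3)
  actuator = (-1, 3)
tick 1:
  L0 dock: idle → wire = none
  L1 recharge: active, suppressor → wire = (-1, 3)
  L2 explore_frontier: active, inhibitor → wire = none
  actuator = none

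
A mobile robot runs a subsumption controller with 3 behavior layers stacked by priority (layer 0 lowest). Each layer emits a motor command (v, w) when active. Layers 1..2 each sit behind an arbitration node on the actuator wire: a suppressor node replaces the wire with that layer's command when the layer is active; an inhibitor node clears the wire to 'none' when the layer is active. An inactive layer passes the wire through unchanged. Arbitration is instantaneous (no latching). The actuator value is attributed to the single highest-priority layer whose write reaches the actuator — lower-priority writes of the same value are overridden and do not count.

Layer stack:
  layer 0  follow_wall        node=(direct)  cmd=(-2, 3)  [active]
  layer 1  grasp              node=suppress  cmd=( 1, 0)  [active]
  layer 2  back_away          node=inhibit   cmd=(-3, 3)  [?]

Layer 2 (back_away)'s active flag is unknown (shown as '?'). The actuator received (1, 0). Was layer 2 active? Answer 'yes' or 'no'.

If layer 2 is active=yes:
  actuator would be none
If layer 2 is active=no:
  actuator would be (1, 0)
Observed (1, 0), so layer 2 was idle.

no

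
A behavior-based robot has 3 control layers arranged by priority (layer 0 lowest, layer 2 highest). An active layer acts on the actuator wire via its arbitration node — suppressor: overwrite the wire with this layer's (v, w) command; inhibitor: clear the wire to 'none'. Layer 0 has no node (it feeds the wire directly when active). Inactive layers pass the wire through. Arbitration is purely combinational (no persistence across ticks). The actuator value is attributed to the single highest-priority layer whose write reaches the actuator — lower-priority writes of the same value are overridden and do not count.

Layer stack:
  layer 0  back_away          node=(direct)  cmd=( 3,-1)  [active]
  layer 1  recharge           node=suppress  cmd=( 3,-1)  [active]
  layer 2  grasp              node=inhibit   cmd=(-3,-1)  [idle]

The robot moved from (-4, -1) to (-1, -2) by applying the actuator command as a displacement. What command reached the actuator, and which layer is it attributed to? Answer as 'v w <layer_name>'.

3 -1 recharge

displacement = (-1, -2) − (-4, -1) = (3, -1)
L0 back_away: active, feeds wire = (3, -1)
L1 recharge: active, suppressor → wire = (3, -1)
L2 grasp: idle → wire stays (3, -1)
actuator = (3, -1) — from layer 1 (recharge)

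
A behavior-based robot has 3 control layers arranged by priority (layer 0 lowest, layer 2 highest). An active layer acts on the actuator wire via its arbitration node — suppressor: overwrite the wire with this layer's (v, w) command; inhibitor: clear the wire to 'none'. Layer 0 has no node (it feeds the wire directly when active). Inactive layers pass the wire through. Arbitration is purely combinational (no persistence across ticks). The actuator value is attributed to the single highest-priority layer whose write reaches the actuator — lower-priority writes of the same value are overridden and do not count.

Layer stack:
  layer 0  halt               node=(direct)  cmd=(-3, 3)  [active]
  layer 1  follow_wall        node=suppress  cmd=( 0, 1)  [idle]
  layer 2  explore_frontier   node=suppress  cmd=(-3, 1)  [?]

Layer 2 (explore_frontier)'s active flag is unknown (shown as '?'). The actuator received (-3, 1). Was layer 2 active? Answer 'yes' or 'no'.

yes

If layer 2 is active=yes:
  actuator would be (-3, 1)
If layer 2 is active=no:
  actuator would be (-3, 3)
Observed (-3, 1), so layer 2 was active.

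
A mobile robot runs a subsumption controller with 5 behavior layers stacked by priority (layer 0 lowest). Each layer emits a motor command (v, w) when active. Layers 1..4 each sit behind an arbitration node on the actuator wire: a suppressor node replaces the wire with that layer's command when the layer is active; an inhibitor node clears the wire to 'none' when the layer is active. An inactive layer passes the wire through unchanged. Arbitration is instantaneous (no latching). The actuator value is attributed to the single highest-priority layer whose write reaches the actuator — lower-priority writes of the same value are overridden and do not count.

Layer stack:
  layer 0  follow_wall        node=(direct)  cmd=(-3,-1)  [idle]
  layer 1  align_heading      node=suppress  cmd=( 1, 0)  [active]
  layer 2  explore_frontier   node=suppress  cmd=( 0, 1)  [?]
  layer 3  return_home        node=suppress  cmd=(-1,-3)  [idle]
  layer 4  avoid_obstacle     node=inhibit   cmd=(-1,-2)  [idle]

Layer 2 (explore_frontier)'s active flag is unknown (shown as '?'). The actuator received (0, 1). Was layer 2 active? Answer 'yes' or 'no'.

If layer 2 is active=yes:
  actuator would be (0, 1)
If layer 2 is active=no:
  actuator would be (1, 0)
Observed (0, 1), so layer 2 was active.

yes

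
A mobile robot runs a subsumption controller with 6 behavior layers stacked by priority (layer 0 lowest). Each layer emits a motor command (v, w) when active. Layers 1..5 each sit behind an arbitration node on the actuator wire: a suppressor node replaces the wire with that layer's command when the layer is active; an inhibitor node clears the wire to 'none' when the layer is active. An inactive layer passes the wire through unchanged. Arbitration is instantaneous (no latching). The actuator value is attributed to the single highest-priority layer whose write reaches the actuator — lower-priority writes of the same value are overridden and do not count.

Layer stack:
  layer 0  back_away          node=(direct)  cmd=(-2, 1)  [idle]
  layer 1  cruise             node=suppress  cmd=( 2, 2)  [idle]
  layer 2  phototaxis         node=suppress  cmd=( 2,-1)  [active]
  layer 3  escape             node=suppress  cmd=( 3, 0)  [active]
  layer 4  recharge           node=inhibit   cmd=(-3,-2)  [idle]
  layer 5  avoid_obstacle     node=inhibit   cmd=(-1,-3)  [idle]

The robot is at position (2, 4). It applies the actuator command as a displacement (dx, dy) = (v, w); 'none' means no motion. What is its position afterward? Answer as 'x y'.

5 4

[0] back_away off; wire := none
[1] cruise off; pass none
[2] phototaxis on (suppress); wire := (2, -1)
[3] escape on (suppress); wire := (3, 0)
[4] recharge off; pass (3, 0)
[5] avoid_obstacle off; pass (3, 0)
output (3, 0)
position: (2, 4) + (3, 0) = (5, 4)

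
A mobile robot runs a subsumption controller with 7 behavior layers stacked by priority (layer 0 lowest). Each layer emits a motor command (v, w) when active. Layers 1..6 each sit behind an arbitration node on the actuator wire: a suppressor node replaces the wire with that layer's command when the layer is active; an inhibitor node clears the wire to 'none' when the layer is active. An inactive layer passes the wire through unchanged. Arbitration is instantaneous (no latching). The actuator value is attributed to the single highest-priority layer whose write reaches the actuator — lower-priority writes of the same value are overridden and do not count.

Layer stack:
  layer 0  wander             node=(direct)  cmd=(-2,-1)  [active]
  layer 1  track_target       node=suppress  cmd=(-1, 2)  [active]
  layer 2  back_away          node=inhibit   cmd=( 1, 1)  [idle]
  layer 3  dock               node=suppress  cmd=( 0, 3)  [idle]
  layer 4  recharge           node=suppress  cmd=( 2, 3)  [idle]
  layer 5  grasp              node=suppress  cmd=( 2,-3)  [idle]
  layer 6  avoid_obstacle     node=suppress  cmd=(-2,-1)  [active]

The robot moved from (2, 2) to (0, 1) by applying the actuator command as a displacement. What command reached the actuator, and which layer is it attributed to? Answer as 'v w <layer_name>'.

-2 -1 avoid_obstacle

displacement = (0, 1) − (2, 2) = (-2, -1)
layer 0 (wander) active — direct: (-2, -1)
layer 1 (track_target) active — suppresses: (-1, 2)
layer 2 (back_away) idle — unchanged: (-1, 2)
layer 3 (dock) idle — unchanged: (-1, 2)
layer 4 (recharge) idle — unchanged: (-1, 2)
layer 5 (grasp) idle — unchanged: (-1, 2)
layer 6 (avoid_obstacle) active — suppresses: (-2, -1)
→ actuator (-2, -1) — from layer 6 (avoid_obstacle)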